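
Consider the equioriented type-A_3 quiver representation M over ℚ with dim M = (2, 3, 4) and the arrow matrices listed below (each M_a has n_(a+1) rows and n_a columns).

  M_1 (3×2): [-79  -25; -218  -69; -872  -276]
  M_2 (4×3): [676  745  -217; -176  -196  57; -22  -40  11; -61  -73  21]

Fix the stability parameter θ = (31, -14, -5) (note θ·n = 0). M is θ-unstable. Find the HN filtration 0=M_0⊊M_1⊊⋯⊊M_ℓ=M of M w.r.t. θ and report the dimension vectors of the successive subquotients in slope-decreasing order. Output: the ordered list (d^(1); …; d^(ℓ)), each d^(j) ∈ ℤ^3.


Interval decomposition of M: I[1,3]^2, I[2,3], I[3,3].
HN type (ℓ=3): μ^(1)=4; μ^(2)=-5; μ^(3)=-14

((2, 2, 2); (0, 0, 2); (0, 1, 0))


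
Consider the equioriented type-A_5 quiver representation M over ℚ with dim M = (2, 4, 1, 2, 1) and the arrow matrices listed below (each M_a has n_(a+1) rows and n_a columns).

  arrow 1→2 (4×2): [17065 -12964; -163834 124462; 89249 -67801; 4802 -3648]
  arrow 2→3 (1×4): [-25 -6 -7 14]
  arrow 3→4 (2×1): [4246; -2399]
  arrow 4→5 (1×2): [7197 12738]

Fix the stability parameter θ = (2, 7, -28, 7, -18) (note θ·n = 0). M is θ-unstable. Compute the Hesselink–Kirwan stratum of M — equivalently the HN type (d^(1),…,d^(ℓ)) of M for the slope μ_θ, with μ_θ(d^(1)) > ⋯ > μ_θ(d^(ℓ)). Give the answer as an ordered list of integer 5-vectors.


Interval decomposition of M: I[1,2], I[1,4], I[2,2]^2, I[4,5].
HN type (ℓ=4): μ^(1)=7; μ^(2)=2; μ^(3)=-11/2; μ^(4)=-19/3

((0, 3, 0, 1, 0); (1, 0, 0, 0, 0); (0, 0, 0, 1, 1); (1, 1, 1, 0, 0))


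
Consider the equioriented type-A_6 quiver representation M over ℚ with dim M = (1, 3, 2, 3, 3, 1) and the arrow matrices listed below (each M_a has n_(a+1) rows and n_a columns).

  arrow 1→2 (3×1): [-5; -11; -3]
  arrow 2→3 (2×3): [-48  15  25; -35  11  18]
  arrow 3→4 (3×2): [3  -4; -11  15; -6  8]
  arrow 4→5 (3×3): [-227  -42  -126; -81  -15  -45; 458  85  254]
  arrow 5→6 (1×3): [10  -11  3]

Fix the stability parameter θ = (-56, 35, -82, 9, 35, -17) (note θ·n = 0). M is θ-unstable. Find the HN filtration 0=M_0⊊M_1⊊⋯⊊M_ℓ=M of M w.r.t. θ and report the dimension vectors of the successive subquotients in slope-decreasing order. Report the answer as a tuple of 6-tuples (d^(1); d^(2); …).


Via rank(M_{q-1}∘⋯∘M_p): M ≅ I[1,2], I[2,5], I[2,6], I[4,5].
μ_θ-semistable layers: μ^(1)=35; μ^(2)=9; μ^(3)=-47/2; μ^(4)=-56

((0, 1, 0, 0, 2, 0); (0, 0, 0, 3, 1, 1); (0, 2, 2, 0, 0, 0); (1, 0, 0, 0, 0, 0))


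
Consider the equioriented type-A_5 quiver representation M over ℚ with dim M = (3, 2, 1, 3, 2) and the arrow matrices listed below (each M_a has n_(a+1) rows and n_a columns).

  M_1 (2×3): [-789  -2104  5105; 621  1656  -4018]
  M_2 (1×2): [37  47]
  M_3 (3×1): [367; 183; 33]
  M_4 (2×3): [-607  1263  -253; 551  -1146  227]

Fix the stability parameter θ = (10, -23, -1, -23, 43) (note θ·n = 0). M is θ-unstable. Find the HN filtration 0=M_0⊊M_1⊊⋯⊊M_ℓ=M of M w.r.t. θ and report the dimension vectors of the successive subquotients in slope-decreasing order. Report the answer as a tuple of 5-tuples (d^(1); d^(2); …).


Barcode: M ≅ I[1,1], I[1,2], I[1,5], I[4,4], I[4,5]. HN layers by μ_θ (5 steps, strictly decreasing):
  μ^(1)=43; μ^(2)=10; μ^(3)=-13/2; μ^(4)=-37/4; μ^(5)=-23

((0, 0, 0, 0, 2); (1, 0, 0, 0, 0); (1, 1, 0, 0, 0); (1, 1, 1, 1, 0); (0, 0, 0, 2, 0))


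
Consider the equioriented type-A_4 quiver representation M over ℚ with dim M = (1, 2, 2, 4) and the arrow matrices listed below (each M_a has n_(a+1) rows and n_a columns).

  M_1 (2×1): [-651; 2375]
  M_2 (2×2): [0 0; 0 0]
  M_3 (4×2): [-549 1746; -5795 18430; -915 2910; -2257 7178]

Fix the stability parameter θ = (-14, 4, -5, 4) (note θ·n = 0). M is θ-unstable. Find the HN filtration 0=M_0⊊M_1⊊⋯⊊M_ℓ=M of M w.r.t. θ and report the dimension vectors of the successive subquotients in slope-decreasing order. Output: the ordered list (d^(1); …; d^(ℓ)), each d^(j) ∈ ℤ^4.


Via rank(M_{q-1}∘⋯∘M_p): M ≅ I[1,2], I[2,2], I[3,3], I[3,4], I[4,4]^3.
μ_θ-semistable layers: μ^(1)=4; μ^(2)=-5; μ^(3)=-14

((0, 2, 0, 4); (0, 0, 2, 0); (1, 0, 0, 0))


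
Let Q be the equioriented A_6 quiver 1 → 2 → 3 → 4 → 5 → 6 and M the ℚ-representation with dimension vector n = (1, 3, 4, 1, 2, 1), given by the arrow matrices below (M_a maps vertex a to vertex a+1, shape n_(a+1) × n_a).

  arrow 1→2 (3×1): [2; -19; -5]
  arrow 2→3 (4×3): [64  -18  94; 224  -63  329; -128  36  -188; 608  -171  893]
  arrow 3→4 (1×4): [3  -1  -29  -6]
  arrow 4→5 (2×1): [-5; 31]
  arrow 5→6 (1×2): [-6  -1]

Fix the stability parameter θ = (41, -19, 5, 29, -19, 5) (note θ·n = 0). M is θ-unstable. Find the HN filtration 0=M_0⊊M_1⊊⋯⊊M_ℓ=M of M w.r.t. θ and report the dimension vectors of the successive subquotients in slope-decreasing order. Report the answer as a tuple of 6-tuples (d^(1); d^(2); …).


Interval decomposition of M: I[1,2], I[2,2], I[2,6], I[3,3]^3, I[5,5].
HN type (ℓ=3): μ^(1)=11; μ^(2)=5; μ^(3)=-19

((1, 1, 0, 0, 0, 0); (0, 0, 4, 1, 1, 1); (0, 2, 0, 0, 1, 0))


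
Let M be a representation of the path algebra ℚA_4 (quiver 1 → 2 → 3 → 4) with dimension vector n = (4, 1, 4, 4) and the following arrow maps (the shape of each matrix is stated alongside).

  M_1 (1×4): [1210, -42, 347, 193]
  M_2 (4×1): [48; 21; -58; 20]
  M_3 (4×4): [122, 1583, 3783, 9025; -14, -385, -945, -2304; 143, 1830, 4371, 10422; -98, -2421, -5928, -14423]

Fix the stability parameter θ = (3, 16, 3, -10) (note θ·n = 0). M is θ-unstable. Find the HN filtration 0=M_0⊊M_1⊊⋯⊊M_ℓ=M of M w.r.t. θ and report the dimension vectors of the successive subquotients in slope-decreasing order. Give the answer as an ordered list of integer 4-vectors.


Interval decomposition of M: I[1,1]^3, I[1,4], I[3,4]^3.
HN type (ℓ=2): μ^(1)=3; μ^(2)=-7/2

((4, 1, 1, 1); (0, 0, 3, 3))


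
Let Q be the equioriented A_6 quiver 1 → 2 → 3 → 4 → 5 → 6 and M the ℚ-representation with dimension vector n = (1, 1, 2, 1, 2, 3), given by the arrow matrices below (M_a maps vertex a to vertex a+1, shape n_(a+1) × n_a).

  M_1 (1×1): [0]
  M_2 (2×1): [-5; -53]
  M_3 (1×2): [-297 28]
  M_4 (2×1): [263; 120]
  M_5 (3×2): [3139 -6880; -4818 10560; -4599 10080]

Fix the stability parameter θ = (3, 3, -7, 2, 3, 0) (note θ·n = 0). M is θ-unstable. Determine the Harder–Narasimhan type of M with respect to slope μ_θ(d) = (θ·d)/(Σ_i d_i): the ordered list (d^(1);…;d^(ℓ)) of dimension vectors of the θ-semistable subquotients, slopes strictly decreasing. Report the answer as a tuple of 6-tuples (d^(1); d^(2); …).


Barcode: M ≅ I[1,1], I[2,6], I[3,3], I[5,5], I[6,6]^2. HN layers by μ_θ (5 steps, strictly decreasing):
  μ^(1)=3; μ^(2)=5/3; μ^(3)=0; μ^(4)=-2; μ^(5)=-7

((1, 0, 0, 0, 1, 0); (0, 0, 0, 1, 1, 1); (0, 0, 0, 0, 0, 2); (0, 1, 1, 0, 0, 0); (0, 0, 1, 0, 0, 0))


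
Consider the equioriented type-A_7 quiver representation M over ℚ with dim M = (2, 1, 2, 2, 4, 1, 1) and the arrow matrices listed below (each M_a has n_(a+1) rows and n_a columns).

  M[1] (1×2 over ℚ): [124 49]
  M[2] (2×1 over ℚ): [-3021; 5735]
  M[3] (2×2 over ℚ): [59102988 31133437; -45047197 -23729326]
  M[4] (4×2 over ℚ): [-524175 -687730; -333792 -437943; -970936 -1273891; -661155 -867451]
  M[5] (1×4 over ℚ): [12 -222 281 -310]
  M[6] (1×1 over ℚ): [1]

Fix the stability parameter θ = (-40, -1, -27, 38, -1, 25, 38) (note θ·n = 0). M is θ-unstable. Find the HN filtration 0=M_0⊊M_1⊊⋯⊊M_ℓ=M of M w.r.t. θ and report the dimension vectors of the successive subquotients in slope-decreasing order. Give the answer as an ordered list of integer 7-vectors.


Via rank(M_{q-1}∘⋯∘M_p): M ≅ I[1,1], I[1,7], I[3,5], I[5,5]^2.
μ_θ-semistable layers: μ^(1)=38; μ^(2)=25; μ^(3)=37/2; μ^(4)=-1; μ^(5)=-14; μ^(6)=-27; μ^(7)=-40

((0, 0, 0, 0, 0, 0, 1); (0, 0, 0, 0, 0, 1, 0); (0, 0, 0, 2, 2, 0, 0); (0, 0, 0, 0, 2, 0, 0); (0, 1, 1, 0, 0, 0, 0); (0, 0, 1, 0, 0, 0, 0); (2, 0, 0, 0, 0, 0, 0))


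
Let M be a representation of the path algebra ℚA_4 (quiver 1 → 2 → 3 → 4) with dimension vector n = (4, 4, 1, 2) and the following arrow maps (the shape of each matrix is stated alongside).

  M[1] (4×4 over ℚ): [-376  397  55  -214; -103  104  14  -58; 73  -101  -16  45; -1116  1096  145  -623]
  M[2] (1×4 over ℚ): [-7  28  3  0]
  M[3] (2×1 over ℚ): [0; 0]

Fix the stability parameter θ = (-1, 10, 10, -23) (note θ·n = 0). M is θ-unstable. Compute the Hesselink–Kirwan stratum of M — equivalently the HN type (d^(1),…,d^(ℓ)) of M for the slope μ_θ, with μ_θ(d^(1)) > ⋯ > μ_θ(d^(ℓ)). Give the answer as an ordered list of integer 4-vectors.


Via rank(M_{q-1}∘⋯∘M_p): M ≅ I[1,2]^3, I[1,3], I[4,4]^2.
μ_θ-semistable layers: μ^(1)=10; μ^(2)=-1; μ^(3)=-23

((0, 4, 1, 0); (4, 0, 0, 0); (0, 0, 0, 2))


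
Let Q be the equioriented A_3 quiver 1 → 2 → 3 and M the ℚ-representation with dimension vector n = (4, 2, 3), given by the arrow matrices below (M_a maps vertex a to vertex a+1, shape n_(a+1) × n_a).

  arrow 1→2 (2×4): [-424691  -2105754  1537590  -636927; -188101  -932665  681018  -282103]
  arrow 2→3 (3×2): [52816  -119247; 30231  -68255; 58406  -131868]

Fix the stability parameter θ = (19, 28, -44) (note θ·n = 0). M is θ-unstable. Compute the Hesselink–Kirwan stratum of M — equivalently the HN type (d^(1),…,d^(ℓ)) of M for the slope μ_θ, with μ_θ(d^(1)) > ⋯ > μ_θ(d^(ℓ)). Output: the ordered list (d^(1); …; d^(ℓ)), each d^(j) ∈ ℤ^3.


Interval decomposition of M: I[1,1]^2, I[1,3]^2, I[3,3].
HN type (ℓ=3): μ^(1)=19; μ^(2)=1; μ^(3)=-44

((2, 0, 0); (2, 2, 2); (0, 0, 1))


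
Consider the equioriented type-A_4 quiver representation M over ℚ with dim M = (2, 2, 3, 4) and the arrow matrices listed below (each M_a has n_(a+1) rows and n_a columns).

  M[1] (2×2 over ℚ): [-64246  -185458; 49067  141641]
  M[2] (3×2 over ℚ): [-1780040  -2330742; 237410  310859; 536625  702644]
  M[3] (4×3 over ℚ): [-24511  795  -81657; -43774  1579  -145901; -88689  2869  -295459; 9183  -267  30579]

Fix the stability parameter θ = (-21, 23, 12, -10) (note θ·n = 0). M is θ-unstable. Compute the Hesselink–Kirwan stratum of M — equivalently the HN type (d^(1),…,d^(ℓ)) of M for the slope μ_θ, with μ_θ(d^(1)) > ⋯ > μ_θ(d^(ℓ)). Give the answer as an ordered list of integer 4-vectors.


Via rank(M_{q-1}∘⋯∘M_p): M ≅ I[1,1], I[1,4], I[2,4], I[3,4], I[4,4].
μ_θ-semistable layers: μ^(1)=25/3; μ^(2)=1; μ^(3)=-10; μ^(4)=-21

((0, 2, 2, 2); (0, 0, 1, 1); (0, 0, 0, 1); (2, 0, 0, 0))


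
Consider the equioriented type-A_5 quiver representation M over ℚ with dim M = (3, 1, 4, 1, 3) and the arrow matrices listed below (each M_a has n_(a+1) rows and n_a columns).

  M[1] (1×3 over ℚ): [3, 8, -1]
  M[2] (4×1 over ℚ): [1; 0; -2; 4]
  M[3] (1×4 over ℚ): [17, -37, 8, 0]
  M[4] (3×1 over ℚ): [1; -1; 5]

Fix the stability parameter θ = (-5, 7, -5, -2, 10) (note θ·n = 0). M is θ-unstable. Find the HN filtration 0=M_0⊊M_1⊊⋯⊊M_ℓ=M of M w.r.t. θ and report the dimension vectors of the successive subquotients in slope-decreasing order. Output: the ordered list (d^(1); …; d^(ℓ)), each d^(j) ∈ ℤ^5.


Interval decomposition of M: I[1,1]^2, I[1,5], I[3,3]^3, I[5,5]^2.
HN type (ℓ=3): μ^(1)=10; μ^(2)=0; μ^(3)=-5

((0, 0, 0, 0, 3); (0, 1, 1, 1, 0); (3, 0, 3, 0, 0))


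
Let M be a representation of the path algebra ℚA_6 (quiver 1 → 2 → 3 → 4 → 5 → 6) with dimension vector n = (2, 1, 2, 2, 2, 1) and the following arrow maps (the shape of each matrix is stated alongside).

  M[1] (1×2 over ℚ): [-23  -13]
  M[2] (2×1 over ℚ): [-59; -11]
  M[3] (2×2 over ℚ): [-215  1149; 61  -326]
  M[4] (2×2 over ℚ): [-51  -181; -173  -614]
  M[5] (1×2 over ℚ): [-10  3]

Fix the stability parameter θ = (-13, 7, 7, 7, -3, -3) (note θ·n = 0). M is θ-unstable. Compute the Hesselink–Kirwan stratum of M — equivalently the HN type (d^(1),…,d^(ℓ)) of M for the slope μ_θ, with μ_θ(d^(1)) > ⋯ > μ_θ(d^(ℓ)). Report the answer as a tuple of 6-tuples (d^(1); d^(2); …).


Barcode: M ≅ I[1,1], I[1,6], I[3,5]. HN layers by μ_θ (3 steps, strictly decreasing):
  μ^(1)=11/3; μ^(2)=3; μ^(3)=-13

((0, 0, 1, 1, 1, 0); (0, 1, 1, 1, 1, 1); (2, 0, 0, 0, 0, 0))


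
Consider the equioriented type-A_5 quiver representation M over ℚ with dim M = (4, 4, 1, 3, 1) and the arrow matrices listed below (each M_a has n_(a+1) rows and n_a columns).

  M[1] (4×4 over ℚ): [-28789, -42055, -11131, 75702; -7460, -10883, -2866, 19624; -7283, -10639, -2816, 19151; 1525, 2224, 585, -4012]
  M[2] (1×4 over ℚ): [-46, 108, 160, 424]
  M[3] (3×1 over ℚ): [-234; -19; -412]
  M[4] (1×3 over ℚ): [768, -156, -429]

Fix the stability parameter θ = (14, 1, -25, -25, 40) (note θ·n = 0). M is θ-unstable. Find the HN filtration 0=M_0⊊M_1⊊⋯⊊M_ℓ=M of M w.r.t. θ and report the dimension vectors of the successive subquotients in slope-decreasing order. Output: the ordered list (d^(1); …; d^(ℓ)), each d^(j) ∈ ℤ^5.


Via rank(M_{q-1}∘⋯∘M_p): M ≅ I[1,2]^3, I[1,4], I[4,4], I[4,5].
μ_θ-semistable layers: μ^(1)=40; μ^(2)=15/2; μ^(3)=-35/4; μ^(4)=-25

((0, 0, 0, 0, 1); (3, 3, 0, 0, 0); (1, 1, 1, 1, 0); (0, 0, 0, 2, 0))


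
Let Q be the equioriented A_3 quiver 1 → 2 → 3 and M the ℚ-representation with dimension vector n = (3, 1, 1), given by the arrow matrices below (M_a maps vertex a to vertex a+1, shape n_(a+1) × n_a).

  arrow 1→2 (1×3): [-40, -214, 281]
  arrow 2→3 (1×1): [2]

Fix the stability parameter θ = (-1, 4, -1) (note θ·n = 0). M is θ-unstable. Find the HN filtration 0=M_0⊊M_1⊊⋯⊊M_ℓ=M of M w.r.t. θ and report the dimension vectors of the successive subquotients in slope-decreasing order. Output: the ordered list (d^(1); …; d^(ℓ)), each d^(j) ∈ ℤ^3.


Via rank(M_{q-1}∘⋯∘M_p): M ≅ I[1,1]^2, I[1,3].
μ_θ-semistable layers: μ^(1)=3/2; μ^(2)=-1

((0, 1, 1); (3, 0, 0))


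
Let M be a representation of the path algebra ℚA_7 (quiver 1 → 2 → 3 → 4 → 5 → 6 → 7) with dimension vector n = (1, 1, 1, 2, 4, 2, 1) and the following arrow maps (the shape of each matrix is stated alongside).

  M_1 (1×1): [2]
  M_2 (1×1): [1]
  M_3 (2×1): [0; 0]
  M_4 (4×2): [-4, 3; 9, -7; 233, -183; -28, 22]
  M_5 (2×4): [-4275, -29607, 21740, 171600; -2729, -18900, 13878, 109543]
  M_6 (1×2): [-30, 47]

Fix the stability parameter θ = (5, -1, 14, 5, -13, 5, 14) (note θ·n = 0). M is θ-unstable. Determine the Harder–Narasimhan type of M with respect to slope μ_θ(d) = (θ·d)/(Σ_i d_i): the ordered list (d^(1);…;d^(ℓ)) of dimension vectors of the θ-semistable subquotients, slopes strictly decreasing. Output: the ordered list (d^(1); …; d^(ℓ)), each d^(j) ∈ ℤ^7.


Barcode: M ≅ I[1,3], I[4,6], I[4,7], I[5,5]^2. HN layers by μ_θ (5 steps, strictly decreasing):
  μ^(1)=14; μ^(2)=5; μ^(3)=2; μ^(4)=-4; μ^(5)=-13

((0, 0, 1, 0, 0, 0, 1); (0, 0, 0, 0, 0, 2, 0); (1, 1, 0, 0, 0, 0, 0); (0, 0, 0, 2, 2, 0, 0); (0, 0, 0, 0, 2, 0, 0))


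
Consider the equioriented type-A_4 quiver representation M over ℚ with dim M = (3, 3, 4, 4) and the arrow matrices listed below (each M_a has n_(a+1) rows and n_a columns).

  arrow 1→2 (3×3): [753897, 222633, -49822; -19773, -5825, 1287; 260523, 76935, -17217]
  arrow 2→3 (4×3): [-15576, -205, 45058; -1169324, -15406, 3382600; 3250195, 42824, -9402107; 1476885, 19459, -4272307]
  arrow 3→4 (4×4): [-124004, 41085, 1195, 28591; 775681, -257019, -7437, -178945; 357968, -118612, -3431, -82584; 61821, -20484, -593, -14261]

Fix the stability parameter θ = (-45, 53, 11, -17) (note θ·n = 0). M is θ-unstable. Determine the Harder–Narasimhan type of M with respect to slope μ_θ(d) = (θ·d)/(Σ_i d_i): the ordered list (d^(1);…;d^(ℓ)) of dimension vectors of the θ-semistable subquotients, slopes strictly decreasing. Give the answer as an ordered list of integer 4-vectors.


Via rank(M_{q-1}∘⋯∘M_p): M ≅ I[1,1], I[1,4]^2, I[2,2], I[3,4]^2.
μ_θ-semistable layers: μ^(1)=53; μ^(2)=47/3; μ^(3)=-3; μ^(4)=-45

((0, 1, 0, 0); (0, 2, 2, 2); (0, 0, 2, 2); (3, 0, 0, 0))


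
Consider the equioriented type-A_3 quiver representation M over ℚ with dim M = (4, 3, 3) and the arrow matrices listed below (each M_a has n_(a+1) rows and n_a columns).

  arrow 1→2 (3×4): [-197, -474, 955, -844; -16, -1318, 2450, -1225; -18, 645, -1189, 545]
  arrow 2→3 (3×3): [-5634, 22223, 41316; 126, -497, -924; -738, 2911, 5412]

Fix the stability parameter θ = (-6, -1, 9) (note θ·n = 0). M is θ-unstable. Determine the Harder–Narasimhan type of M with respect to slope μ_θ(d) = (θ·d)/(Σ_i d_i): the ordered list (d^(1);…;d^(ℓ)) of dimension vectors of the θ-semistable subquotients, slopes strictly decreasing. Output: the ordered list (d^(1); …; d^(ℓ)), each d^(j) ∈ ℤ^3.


Interval decomposition of M: I[1,1], I[1,2]^2, I[1,3], I[3,3]^2.
HN type (ℓ=3): μ^(1)=9; μ^(2)=-1; μ^(3)=-6

((0, 0, 3); (0, 3, 0); (4, 0, 0))


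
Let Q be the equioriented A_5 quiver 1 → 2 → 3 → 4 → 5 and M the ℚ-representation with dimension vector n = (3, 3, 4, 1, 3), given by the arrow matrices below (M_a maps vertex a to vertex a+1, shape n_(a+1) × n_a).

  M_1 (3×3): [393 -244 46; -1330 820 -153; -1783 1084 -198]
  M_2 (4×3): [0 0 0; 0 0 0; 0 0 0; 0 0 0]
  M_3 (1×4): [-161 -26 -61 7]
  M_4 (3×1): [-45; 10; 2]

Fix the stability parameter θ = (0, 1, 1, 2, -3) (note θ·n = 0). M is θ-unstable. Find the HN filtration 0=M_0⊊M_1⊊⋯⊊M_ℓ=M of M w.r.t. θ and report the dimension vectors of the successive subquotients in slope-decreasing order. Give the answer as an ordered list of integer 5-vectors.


Barcode: M ≅ I[1,1], I[1,2]^2, I[2,2], I[3,3]^3, I[3,5], I[5,5]^2. HN layers by μ_θ (3 steps, strictly decreasing):
  μ^(1)=1; μ^(2)=0; μ^(3)=-3

((0, 3, 3, 0, 0); (3, 0, 1, 1, 1); (0, 0, 0, 0, 2))


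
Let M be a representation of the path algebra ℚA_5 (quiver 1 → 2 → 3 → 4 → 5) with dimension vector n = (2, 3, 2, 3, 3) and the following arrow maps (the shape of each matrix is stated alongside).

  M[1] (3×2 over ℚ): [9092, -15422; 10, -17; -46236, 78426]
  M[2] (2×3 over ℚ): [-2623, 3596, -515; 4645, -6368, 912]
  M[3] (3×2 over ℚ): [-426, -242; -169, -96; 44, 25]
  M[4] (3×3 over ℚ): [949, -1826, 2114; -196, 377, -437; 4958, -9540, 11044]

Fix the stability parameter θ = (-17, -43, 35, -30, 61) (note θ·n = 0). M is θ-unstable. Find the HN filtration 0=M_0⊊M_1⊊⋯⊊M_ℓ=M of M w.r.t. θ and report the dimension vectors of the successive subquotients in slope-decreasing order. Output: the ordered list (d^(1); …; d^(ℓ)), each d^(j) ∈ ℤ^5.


Via rank(M_{q-1}∘⋯∘M_p): M ≅ I[1,2], I[1,5], I[2,4], I[4,5], I[5,5].
μ_θ-semistable layers: μ^(1)=61; μ^(2)=5/2; μ^(3)=-30; μ^(4)=-43

((0, 0, 0, 0, 3); (0, 0, 2, 2, 0); (2, 2, 0, 1, 0); (0, 1, 0, 0, 0))


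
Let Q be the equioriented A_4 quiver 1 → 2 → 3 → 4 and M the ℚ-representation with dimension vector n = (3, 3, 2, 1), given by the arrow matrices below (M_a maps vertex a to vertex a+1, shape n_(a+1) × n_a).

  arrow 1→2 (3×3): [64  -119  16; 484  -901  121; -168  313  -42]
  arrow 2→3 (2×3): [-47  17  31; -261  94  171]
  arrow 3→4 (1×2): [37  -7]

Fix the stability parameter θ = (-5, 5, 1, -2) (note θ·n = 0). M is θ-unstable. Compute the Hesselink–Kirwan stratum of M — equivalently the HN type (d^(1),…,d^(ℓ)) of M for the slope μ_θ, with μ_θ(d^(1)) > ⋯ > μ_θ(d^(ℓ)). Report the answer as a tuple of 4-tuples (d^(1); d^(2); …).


Via rank(M_{q-1}∘⋯∘M_p): M ≅ I[1,1], I[1,2], I[1,4], I[2,3].
μ_θ-semistable layers: μ^(1)=5; μ^(2)=3; μ^(3)=4/3; μ^(4)=-5

((0, 1, 0, 0); (0, 1, 1, 0); (0, 1, 1, 1); (3, 0, 0, 0))


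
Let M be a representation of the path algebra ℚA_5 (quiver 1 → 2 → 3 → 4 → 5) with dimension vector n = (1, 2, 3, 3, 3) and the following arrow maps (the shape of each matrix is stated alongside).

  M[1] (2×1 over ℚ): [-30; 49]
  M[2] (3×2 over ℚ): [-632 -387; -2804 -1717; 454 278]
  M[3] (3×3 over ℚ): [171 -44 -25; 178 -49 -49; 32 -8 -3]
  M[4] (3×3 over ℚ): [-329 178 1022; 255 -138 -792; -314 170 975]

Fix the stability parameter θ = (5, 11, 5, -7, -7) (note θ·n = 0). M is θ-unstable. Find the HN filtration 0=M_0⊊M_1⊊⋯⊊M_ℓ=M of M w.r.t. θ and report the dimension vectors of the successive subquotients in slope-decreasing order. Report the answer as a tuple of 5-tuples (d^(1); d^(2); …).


Barcode: M ≅ I[1,5], I[2,5], I[3,4], I[5,5]. HN layers by μ_θ (4 steps, strictly decreasing):
  μ^(1)=7/5; μ^(2)=1/2; μ^(3)=-1; μ^(4)=-7

((1, 1, 1, 1, 1); (0, 1, 1, 1, 1); (0, 0, 1, 1, 0); (0, 0, 0, 0, 1))


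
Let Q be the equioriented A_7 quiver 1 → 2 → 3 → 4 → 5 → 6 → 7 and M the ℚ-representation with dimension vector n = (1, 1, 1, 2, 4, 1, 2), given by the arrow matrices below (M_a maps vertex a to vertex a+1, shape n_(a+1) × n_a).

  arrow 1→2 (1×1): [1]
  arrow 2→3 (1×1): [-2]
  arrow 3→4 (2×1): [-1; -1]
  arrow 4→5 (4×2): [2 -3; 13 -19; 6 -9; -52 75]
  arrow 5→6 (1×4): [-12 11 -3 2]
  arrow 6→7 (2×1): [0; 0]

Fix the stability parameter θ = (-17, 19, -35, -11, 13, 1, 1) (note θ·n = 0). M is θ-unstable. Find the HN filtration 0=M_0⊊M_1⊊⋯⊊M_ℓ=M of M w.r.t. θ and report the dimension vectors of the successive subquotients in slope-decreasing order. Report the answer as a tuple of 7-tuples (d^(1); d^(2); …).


Interval decomposition of M: I[1,6], I[4,5], I[5,5]^2, I[7,7]^2.
HN type (ℓ=6): μ^(1)=13; μ^(2)=7; μ^(3)=1; μ^(4)=-9; μ^(5)=-11; μ^(6)=-17

((0, 0, 0, 0, 3, 0, 0); (0, 0, 0, 0, 1, 1, 0); (0, 0, 0, 0, 0, 0, 2); (0, 1, 1, 1, 0, 0, 0); (0, 0, 0, 1, 0, 0, 0); (1, 0, 0, 0, 0, 0, 0))


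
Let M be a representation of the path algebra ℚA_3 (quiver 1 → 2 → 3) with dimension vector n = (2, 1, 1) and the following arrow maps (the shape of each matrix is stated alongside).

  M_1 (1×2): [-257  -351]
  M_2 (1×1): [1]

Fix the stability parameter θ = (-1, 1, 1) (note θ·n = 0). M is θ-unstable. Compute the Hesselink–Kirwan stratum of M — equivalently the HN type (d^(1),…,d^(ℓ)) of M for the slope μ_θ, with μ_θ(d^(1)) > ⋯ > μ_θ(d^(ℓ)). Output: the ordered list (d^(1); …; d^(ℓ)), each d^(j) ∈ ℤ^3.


Via rank(M_{q-1}∘⋯∘M_p): M ≅ I[1,1], I[1,3].
μ_θ-semistable layers: μ^(1)=1; μ^(2)=-1

((0, 1, 1); (2, 0, 0))


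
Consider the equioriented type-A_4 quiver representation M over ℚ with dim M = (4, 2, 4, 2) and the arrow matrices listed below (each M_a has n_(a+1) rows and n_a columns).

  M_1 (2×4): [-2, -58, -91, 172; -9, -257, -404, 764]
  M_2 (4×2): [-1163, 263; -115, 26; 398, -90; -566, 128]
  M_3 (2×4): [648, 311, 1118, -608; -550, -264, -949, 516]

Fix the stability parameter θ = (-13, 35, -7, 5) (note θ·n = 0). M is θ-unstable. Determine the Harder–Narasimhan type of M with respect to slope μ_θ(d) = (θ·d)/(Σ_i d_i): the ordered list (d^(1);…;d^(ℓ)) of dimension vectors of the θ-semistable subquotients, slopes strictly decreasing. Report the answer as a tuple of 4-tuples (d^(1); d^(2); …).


Barcode: M ≅ I[1,1]^2, I[1,3], I[1,4], I[3,3], I[3,4]. HN layers by μ_θ (5 steps, strictly decreasing):
  μ^(1)=14; μ^(2)=11; μ^(3)=5; μ^(4)=-7; μ^(5)=-13

((0, 1, 1, 0); (0, 1, 1, 1); (0, 0, 0, 1); (0, 0, 2, 0); (4, 0, 0, 0))


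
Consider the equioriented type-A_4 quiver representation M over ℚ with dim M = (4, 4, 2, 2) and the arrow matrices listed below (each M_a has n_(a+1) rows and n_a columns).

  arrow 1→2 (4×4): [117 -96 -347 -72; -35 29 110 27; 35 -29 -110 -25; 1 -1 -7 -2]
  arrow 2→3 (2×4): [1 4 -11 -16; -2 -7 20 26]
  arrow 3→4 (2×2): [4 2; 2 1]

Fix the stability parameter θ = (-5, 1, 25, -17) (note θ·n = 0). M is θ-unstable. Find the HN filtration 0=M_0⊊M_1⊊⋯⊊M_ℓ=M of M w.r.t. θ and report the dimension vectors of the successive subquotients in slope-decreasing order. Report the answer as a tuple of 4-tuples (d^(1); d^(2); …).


Interval decomposition of M: I[1,2]^2, I[1,3], I[1,4], I[4,4].
HN type (ℓ=5): μ^(1)=25; μ^(2)=4; μ^(3)=1; μ^(4)=-5; μ^(5)=-17

((0, 0, 1, 0); (0, 0, 1, 1); (0, 4, 0, 0); (4, 0, 0, 0); (0, 0, 0, 1))


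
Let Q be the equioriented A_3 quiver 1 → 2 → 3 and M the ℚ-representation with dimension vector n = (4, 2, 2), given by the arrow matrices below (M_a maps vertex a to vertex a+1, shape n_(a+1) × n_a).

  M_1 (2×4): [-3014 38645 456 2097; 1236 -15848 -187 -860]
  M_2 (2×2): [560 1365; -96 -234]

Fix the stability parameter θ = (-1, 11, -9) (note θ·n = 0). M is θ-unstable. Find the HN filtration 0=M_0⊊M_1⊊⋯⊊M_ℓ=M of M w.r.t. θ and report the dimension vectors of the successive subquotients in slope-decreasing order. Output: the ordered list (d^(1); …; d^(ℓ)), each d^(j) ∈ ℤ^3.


Barcode: M ≅ I[1,1]^2, I[1,2], I[1,3], I[3,3]. HN layers by μ_θ (4 steps, strictly decreasing):
  μ^(1)=11; μ^(2)=1; μ^(3)=-1; μ^(4)=-9

((0, 1, 0); (0, 1, 1); (4, 0, 0); (0, 0, 1))


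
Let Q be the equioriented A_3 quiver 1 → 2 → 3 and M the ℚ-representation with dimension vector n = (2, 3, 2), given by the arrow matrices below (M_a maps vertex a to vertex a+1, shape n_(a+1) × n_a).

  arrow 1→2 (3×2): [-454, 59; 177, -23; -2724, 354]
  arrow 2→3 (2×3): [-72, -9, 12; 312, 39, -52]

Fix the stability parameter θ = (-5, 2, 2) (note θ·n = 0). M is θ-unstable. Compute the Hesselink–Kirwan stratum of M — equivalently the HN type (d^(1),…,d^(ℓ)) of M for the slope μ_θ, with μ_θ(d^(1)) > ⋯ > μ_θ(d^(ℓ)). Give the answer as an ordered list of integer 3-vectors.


Via rank(M_{q-1}∘⋯∘M_p): M ≅ I[1,2], I[1,3], I[2,2], I[3,3].
μ_θ-semistable layers: μ^(1)=2; μ^(2)=-5

((0, 3, 2); (2, 0, 0))


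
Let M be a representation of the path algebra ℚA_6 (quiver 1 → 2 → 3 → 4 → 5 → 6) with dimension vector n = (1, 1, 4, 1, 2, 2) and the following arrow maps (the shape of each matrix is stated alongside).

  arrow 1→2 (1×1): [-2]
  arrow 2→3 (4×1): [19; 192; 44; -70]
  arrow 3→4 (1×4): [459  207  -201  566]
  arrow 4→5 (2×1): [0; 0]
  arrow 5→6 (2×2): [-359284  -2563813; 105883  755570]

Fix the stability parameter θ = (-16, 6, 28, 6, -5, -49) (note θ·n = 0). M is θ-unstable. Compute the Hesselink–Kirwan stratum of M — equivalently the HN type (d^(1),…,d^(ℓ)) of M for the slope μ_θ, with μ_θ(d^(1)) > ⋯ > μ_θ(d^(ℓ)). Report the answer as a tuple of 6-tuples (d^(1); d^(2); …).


Interval decomposition of M: I[1,4], I[3,3]^3, I[5,6]^2.
HN type (ℓ=5): μ^(1)=28; μ^(2)=17; μ^(3)=6; μ^(4)=-16; μ^(5)=-27

((0, 0, 3, 0, 0, 0); (0, 0, 1, 1, 0, 0); (0, 1, 0, 0, 0, 0); (1, 0, 0, 0, 0, 0); (0, 0, 0, 0, 2, 2))


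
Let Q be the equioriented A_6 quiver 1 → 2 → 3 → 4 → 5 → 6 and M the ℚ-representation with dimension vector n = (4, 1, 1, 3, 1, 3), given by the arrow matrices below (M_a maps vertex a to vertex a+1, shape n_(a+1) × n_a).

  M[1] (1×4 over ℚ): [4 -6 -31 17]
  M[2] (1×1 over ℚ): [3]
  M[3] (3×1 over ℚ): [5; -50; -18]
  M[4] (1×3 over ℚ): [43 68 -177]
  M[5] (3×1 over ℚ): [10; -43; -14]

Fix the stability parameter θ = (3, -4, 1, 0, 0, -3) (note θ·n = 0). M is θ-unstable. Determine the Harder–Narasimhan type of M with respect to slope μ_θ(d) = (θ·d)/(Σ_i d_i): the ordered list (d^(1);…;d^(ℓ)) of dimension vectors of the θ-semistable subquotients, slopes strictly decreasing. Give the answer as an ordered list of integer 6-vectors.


Interval decomposition of M: I[1,1]^3, I[1,6], I[4,4]^2, I[6,6]^2.
HN type (ℓ=4): μ^(1)=3; μ^(2)=0; μ^(3)=-1/2; μ^(4)=-3

((3, 0, 0, 0, 0, 0); (0, 0, 0, 2, 0, 0); (1, 1, 1, 1, 1, 1); (0, 0, 0, 0, 0, 2))


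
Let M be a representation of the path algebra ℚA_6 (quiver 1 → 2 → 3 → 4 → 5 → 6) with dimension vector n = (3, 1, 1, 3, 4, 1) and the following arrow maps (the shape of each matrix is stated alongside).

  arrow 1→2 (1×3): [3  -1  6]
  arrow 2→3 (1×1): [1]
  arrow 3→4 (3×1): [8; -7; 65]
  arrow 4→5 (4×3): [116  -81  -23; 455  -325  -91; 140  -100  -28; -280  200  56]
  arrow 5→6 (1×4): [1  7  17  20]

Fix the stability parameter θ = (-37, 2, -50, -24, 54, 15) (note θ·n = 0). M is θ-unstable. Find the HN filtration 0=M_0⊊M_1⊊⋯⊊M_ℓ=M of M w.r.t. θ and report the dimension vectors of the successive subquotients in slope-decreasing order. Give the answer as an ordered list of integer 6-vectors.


Barcode: M ≅ I[1,1]^2, I[1,4], I[4,5], I[4,6], I[5,5]^2. HN layers by μ_θ (4 steps, strictly decreasing):
  μ^(1)=54; μ^(2)=69/2; μ^(3)=-24; μ^(4)=-37

((0, 0, 0, 0, 3, 0); (0, 0, 0, 0, 1, 1); (0, 1, 1, 3, 0, 0); (3, 0, 0, 0, 0, 0))


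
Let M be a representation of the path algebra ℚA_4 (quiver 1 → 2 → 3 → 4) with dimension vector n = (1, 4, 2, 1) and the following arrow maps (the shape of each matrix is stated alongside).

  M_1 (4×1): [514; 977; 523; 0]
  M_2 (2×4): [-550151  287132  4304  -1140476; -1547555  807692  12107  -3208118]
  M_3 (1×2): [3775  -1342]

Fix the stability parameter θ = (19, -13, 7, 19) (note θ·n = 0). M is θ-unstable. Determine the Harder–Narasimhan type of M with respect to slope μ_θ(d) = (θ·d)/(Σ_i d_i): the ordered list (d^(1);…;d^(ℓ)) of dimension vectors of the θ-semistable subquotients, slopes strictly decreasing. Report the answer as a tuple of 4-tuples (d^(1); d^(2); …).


Via rank(M_{q-1}∘⋯∘M_p): M ≅ I[1,3], I[2,2]^2, I[2,4].
μ_θ-semistable layers: μ^(1)=19; μ^(2)=7; μ^(3)=3; μ^(4)=-13

((0, 0, 0, 1); (0, 0, 2, 0); (1, 1, 0, 0); (0, 3, 0, 0))


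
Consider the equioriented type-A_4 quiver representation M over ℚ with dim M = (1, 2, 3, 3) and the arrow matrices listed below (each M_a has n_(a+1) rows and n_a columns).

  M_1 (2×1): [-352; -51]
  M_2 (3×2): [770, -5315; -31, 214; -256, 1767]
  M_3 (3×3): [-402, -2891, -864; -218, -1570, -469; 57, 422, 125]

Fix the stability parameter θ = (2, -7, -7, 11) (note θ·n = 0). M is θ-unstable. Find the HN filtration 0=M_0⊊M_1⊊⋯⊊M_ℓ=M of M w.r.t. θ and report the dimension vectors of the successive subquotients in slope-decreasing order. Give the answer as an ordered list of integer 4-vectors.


Barcode: M ≅ I[1,4], I[2,4], I[3,4]. HN layers by μ_θ (3 steps, strictly decreasing):
  μ^(1)=11; μ^(2)=-4; μ^(3)=-7

((0, 0, 0, 3); (1, 1, 1, 0); (0, 1, 2, 0))


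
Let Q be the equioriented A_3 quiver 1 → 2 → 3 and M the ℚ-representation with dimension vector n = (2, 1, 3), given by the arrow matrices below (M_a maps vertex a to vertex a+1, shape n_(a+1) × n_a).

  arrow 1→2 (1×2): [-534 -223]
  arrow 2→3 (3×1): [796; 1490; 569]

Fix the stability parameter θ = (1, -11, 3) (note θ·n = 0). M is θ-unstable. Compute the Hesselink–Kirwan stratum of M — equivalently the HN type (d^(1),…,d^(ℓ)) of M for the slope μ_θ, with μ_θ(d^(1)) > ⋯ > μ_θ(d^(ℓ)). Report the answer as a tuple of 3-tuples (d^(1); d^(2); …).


Barcode: M ≅ I[1,1], I[1,3], I[3,3]^2. HN layers by μ_θ (3 steps, strictly decreasing):
  μ^(1)=3; μ^(2)=1; μ^(3)=-5

((0, 0, 3); (1, 0, 0); (1, 1, 0))


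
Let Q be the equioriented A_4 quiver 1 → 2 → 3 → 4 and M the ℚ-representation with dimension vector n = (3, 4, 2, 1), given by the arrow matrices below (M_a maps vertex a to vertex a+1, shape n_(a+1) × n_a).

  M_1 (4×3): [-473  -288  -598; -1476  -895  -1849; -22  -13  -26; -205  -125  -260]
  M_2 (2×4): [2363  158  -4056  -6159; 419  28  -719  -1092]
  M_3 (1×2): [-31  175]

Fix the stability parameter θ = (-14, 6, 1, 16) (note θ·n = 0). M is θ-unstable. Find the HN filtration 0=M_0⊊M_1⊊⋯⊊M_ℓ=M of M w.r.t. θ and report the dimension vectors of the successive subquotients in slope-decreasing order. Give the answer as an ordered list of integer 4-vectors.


Barcode: M ≅ I[1,2], I[1,3], I[1,4], I[2,2]. HN layers by μ_θ (4 steps, strictly decreasing):
  μ^(1)=16; μ^(2)=6; μ^(3)=7/2; μ^(4)=-14

((0, 0, 0, 1); (0, 2, 0, 0); (0, 2, 2, 0); (3, 0, 0, 0))


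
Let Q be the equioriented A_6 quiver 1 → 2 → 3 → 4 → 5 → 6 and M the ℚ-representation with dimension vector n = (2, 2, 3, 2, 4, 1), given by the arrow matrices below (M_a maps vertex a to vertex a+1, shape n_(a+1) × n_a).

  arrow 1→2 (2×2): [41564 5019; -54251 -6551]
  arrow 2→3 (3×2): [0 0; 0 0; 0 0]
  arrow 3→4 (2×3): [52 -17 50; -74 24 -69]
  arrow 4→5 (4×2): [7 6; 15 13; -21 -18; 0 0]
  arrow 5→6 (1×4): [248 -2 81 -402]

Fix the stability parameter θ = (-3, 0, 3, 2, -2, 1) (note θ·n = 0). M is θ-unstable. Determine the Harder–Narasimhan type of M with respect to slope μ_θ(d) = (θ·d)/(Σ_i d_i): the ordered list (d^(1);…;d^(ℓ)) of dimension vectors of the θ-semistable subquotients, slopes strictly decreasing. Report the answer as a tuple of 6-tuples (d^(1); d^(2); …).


Via rank(M_{q-1}∘⋯∘M_p): M ≅ I[1,2]^2, I[3,3], I[3,5], I[3,6], I[5,5]^2.
μ_θ-semistable layers: μ^(1)=3; μ^(2)=1; μ^(3)=0; μ^(4)=-2; μ^(5)=-3

((0, 0, 1, 0, 0, 0); (0, 0, 2, 2, 2, 1); (0, 2, 0, 0, 0, 0); (0, 0, 0, 0, 2, 0); (2, 0, 0, 0, 0, 0))


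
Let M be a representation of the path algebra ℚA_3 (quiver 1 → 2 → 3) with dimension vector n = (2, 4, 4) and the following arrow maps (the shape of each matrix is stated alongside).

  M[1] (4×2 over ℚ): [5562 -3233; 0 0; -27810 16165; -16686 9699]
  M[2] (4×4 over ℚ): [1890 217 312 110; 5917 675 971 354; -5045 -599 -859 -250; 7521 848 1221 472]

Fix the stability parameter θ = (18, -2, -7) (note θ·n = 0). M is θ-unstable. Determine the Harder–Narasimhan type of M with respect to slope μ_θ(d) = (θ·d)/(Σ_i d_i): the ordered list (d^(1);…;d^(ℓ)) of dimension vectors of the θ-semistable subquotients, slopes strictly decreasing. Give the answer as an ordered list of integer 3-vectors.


Interval decomposition of M: I[1,1], I[1,2], I[2,2], I[2,3]^2, I[3,3]^2.
HN type (ℓ=5): μ^(1)=18; μ^(2)=8; μ^(3)=-2; μ^(4)=-9/2; μ^(5)=-7

((1, 0, 0); (1, 1, 0); (0, 1, 0); (0, 2, 2); (0, 0, 2))


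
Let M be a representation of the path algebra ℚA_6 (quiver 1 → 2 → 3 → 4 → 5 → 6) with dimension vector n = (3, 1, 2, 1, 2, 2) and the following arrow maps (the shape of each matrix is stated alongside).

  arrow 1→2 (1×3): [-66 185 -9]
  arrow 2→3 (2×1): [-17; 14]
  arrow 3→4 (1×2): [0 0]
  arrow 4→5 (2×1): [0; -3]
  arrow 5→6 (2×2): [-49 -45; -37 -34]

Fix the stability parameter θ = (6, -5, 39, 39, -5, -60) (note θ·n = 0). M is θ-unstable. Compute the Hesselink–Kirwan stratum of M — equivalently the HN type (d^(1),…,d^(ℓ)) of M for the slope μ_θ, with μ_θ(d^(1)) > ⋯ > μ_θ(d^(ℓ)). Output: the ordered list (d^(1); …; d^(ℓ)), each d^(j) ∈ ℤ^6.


Barcode: M ≅ I[1,1]^2, I[1,3], I[3,3], I[4,6], I[5,6]. HN layers by μ_θ (5 steps, strictly decreasing):
  μ^(1)=39; μ^(2)=6; μ^(3)=1/2; μ^(4)=-26/3; μ^(5)=-65/2

((0, 0, 2, 0, 0, 0); (2, 0, 0, 0, 0, 0); (1, 1, 0, 0, 0, 0); (0, 0, 0, 1, 1, 1); (0, 0, 0, 0, 1, 1))


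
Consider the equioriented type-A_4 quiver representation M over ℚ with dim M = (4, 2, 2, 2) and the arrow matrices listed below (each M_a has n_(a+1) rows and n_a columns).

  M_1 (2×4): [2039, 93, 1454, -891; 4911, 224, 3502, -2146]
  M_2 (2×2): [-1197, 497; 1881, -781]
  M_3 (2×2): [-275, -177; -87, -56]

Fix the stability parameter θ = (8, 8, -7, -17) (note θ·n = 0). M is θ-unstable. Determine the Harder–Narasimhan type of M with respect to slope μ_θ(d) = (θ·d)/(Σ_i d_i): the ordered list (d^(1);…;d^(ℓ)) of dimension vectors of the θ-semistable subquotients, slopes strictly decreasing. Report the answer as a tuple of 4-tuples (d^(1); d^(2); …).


Barcode: M ≅ I[1,1]^2, I[1,2], I[1,4], I[3,4]. HN layers by μ_θ (3 steps, strictly decreasing):
  μ^(1)=8; μ^(2)=-2; μ^(3)=-12

((3, 1, 0, 0); (1, 1, 1, 1); (0, 0, 1, 1))


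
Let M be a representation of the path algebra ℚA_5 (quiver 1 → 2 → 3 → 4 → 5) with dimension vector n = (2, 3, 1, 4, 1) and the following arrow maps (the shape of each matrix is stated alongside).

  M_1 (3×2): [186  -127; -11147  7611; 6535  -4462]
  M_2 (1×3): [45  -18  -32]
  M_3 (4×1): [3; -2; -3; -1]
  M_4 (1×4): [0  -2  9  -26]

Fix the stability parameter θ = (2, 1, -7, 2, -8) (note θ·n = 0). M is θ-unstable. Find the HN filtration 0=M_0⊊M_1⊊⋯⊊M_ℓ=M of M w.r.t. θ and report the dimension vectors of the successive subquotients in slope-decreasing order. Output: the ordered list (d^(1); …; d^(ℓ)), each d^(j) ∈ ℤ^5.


Interval decomposition of M: I[1,2], I[1,5], I[2,2], I[4,4]^3.
HN type (ℓ=4): μ^(1)=2; μ^(2)=3/2; μ^(3)=1; μ^(4)=-2

((0, 0, 0, 3, 0); (1, 1, 0, 0, 0); (0, 1, 0, 0, 0); (1, 1, 1, 1, 1))


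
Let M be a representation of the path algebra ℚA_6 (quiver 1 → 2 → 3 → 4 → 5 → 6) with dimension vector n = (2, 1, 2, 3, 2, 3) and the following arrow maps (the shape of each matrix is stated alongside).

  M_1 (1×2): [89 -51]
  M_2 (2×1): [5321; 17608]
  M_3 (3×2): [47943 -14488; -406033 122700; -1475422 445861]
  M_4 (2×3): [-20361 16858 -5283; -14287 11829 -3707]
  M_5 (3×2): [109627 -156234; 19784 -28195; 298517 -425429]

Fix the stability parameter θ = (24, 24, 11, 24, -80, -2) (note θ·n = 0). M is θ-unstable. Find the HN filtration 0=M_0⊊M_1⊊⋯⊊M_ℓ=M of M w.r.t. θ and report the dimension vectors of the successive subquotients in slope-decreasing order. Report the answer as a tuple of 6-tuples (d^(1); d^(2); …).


Interval decomposition of M: I[1,1], I[1,6], I[3,6], I[4,4], I[6,6].
HN type (ℓ=4): μ^(1)=24; μ^(2)=1/6; μ^(3)=-2; μ^(4)=-15

((1, 0, 0, 1, 0, 0); (1, 1, 1, 1, 1, 1); (0, 0, 0, 0, 0, 2); (0, 0, 1, 1, 1, 0))


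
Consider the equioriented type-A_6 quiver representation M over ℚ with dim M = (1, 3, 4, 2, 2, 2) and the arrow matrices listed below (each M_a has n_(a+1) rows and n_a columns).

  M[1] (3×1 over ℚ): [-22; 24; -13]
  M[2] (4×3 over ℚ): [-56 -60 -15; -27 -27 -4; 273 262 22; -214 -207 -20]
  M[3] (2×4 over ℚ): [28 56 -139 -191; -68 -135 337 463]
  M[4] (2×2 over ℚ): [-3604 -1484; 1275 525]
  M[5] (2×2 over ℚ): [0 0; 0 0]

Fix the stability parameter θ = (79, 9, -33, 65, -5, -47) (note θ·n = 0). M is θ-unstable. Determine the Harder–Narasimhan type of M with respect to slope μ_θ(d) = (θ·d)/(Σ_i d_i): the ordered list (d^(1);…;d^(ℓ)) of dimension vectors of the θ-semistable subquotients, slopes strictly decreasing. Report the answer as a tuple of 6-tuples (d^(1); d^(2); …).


Barcode: M ≅ I[1,5], I[2,3], I[2,4], I[3,3], I[5,5], I[6,6]^2. HN layers by μ_θ (7 steps, strictly decreasing):
  μ^(1)=65; μ^(2)=30; μ^(3)=55/3; μ^(4)=-5; μ^(5)=-12; μ^(6)=-33; μ^(7)=-47

((0, 0, 0, 1, 0, 0); (0, 0, 0, 1, 1, 0); (1, 1, 1, 0, 0, 0); (0, 0, 0, 0, 1, 0); (0, 2, 2, 0, 0, 0); (0, 0, 1, 0, 0, 0); (0, 0, 0, 0, 0, 2))


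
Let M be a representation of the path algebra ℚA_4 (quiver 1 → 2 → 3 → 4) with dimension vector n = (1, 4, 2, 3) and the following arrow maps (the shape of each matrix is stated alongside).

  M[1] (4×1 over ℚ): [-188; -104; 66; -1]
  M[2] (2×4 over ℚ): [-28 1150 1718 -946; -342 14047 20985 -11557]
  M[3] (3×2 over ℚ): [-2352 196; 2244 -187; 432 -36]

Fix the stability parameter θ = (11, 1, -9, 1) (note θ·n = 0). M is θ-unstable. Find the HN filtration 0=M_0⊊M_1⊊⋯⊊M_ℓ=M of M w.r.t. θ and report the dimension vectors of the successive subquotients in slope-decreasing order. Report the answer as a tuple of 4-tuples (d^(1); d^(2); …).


Interval decomposition of M: I[1,4], I[2,2]^2, I[2,3], I[4,4]^2.
HN type (ℓ=2): μ^(1)=1; μ^(2)=-4

((1, 3, 1, 3); (0, 1, 1, 0))


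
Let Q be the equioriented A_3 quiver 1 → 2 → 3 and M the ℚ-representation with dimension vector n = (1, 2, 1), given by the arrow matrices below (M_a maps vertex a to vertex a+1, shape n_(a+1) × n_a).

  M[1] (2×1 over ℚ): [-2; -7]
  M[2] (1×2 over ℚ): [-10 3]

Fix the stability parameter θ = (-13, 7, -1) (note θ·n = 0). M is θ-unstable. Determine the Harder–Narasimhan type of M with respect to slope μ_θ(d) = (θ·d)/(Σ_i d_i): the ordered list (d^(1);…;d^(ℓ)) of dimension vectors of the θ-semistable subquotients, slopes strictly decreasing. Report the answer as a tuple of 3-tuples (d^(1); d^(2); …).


Via rank(M_{q-1}∘⋯∘M_p): M ≅ I[1,3], I[2,2].
μ_θ-semistable layers: μ^(1)=7; μ^(2)=3; μ^(3)=-13

((0, 1, 0); (0, 1, 1); (1, 0, 0))
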